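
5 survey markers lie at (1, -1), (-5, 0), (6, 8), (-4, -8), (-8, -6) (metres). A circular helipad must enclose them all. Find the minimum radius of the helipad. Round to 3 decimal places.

A smallest enclosing disk is always determined by at most three of the input points on its boundary.
The farthest pair is (6, 8)–(-8, -6) with squared distance 392. The circle on this segment as diameter has centre (-1, 1) and r² = 392/4 = 98.
Check (1, -1): distance² to centre = 8 ≤ 98, so it lies inside.
All remaining points lie in this disk, and no smaller disk contains both endpoints, so this is the minimum enclosing circle.
r = √98 ≈ 9.899.

9.899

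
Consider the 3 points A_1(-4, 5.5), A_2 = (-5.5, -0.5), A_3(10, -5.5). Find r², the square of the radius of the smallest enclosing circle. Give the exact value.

Side lengths²: A_1A_2² = 38.25, A_1A_3² = 317, A_2A_3² = 265.25.
Since A_1A_3² = 317 ≥ 265.25 + 38.25 = 303.5, the angle opposite A_1A_3 is not acute, so the smallest enclosing circle has A_1A_3 as diameter.
Centre = midpoint of A_1A_3 = (3, 0), r² = 317/4 = 79.25.

79.25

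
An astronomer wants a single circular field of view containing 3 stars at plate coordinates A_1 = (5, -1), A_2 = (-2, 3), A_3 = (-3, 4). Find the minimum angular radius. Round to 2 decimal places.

4.72

Side lengths²: A_1A_2² = 65, A_1A_3² = 89, A_2A_3² = 2.
Since A_1A_3² = 89 ≥ 65 + 2 = 67, the angle opposite A_1A_3 is not acute, so the smallest enclosing circle has A_1A_3 as diameter.
Centre = midpoint of A_1A_3 = (1, 1.5), r² = 89/4 = 22.25.
r = √(22.25) ≈ 4.72.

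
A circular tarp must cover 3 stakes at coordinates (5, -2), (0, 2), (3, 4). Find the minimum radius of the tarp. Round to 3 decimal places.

Call the three points A, B, C in the order given.
Side lengths²: AB² = 41, AC² = 40, BC² = 13.
Since AB² = 41 < 40 + 13 = 53, the triangle is acute, so the smallest enclosing circle is the circumcircle.
Circumcentre = (67/22, 15/22), r² = 2665/242.
r = √(2665/242) ≈ 3.318.

3.318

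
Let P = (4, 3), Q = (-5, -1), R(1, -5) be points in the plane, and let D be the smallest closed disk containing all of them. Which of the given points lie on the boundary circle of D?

P, Q, R

Side lengths²: PQ² = 97, PR² = 73, QR² = 52.
Since PQ² = 97 < 73 + 52 = 125, the triangle is acute, so the smallest enclosing circle is the circumcircle.
Circumcentre = (-1/30, -0.05), r² = 92053/3600.
The points at distance exactly r from the centre are P, Q, R — 3 points.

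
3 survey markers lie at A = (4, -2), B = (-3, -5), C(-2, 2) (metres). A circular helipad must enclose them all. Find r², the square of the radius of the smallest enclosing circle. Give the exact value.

Side lengths²: AB² = 58, AC² = 52, BC² = 50.
Since AB² = 58 < 52 + 50 = 102, the triangle is acute, so the smallest enclosing circle is the circumcircle.
Circumcentre = (-5/23, -42/23), r² = 9425/529.

9425/529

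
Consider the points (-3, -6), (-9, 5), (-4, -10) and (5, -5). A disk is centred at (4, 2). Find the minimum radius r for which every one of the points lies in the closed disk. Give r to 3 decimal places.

14.422

The required radius is the distance from (4, 2) to the farthest point.
Squared distances: 113, 178, 208, 50.
Maximum is 208, attained at (-4, -10).
r = √208 ≈ 14.422.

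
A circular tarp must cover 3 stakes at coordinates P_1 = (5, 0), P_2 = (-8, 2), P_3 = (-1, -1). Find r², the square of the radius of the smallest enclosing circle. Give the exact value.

43.25

Side lengths²: P_1P_2² = 173, P_1P_3² = 37, P_2P_3² = 58.
Since P_1P_2² = 173 ≥ 58 + 37 = 95, the angle opposite P_1P_2 is not acute, so the smallest enclosing circle has P_1P_2 as diameter.
Centre = midpoint of P_1P_2 = (-1.5, 1), r² = 173/4 = 43.25.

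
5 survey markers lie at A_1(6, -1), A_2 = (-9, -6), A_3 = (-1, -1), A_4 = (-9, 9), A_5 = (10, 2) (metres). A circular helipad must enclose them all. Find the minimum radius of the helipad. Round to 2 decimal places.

10.99

The minimum enclosing circle of a finite set is fixed by two of the points (as a diameter) or three (as a circumcircle).
The minimum enclosing circle is determined by three boundary points: A_2, A_4, A_5.
Their circumcentre is (-37/38, 1.5) with r² = 87125/722.
The farthest remaining point A_1 is at distance² 39625/722 ≤ 87125/722.
r = √(87125/722) ≈ 10.99.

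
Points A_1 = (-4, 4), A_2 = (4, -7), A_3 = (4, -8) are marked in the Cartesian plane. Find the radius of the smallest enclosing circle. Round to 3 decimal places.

Side lengths²: A_1A_2² = 185, A_1A_3² = 208, A_2A_3² = 1.
Since A_1A_3² = 208 ≥ 185 + 1 = 186, the angle opposite A_1A_3 is not acute, so the smallest enclosing circle has A_1A_3 as diameter.
Centre = midpoint of A_1A_3 = (0, -2), r² = 208/4 = 52.
r = √52 ≈ 7.211.

7.211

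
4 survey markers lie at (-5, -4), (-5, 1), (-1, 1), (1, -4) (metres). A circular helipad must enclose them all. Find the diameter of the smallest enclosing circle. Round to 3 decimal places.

A smallest enclosing disk is always determined by at most three of the input points on its boundary.
The farthest pair is (-5, 1)–(1, -4) with squared distance 61. The circle on this segment as diameter has centre (-2, -1.5) and r² = 61/4 = 15.25.
Check (-5, -4): distance² to centre = 15.25 ≤ 15.25, so it lies inside.
All remaining points lie in this disk, and no smaller disk contains both endpoints, so this is the minimum enclosing circle.
Diameter = 2r = 2√(15.25) ≈ 7.810.

7.810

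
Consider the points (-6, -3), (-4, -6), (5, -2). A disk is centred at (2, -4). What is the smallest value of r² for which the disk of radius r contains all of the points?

The required radius is the distance from (2, -4) to the farthest point.
Squared distances: 65, 40, 13.
Maximum is 65, attained at (-6, -3).

65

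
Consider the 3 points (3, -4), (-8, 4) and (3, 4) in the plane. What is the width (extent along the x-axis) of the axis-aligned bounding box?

max x = 3, min x = -8, so width = 11.

11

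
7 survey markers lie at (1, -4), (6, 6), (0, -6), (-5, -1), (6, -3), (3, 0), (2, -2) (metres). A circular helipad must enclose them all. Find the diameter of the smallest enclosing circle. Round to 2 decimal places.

13.74

A smallest enclosing disk is always determined by at most three of the input points on its boundary.
The minimum enclosing circle is determined by three boundary points: (6, 6), (0, -6), (-5, -1).
Their circumcentre is (5/3, 2/3) with r² = 425/9.
The farthest remaining point (6, -3) is at distance² 290/9 ≤ 425/9.
Diameter = 2r = 2√(425/9) ≈ 13.74.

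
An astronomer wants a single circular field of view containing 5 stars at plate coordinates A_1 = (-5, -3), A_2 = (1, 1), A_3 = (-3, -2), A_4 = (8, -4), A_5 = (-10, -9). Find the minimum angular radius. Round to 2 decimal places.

By Welzl's lemma the MEC is supported by two points (diametrically opposite) or three points (on a circumcircle).
The farthest pair is A_4–A_5 with squared distance 349. The circle on this segment as diameter has centre (-1, -6.5) and r² = 349/4 = 87.25.
Check A_1: distance² to centre = 28.25 ≤ 87.25, so it lies inside.
All remaining points lie in this disk, and no smaller disk contains both endpoints, so this is the minimum enclosing circle.
r = √(87.25) ≈ 9.34.

9.34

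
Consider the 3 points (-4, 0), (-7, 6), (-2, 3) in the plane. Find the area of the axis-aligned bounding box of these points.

30

x ranges over [-7, -2], width 5.
y ranges over [0, 6], height 6.
Area = 5 × 6 = 30.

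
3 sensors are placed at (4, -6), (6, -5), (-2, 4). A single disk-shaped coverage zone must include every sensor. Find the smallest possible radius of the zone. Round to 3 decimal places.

6.021

Call the three points A, B, C in the order given.
Side lengths²: AB² = 5, AC² = 136, BC² = 145.
Since BC² = 145 ≥ 136 + 5 = 141, the angle opposite BC is not acute, so the smallest enclosing circle has BC as diameter.
Centre = midpoint of BC = (2, -0.5), r² = 145/4 = 36.25.
r = √(36.25) ≈ 6.021.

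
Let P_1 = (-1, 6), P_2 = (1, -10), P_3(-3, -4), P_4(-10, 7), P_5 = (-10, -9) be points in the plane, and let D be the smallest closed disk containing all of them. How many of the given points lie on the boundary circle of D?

2

By Welzl's lemma the MEC is supported by two points (diametrically opposite) or three points (on a circumcircle).
The farthest pair is P_2–P_4 with squared distance 410. The circle on this segment as diameter has centre (-4.5, -1.5) and r² = 410/4 = 102.5.
Check P_1: distance² to centre = 68.5 ≤ 102.5, so it lies inside.
All remaining points lie in this disk, and no smaller disk contains both endpoints, so this is the minimum enclosing circle.
The points at distance exactly r from the centre are P_2, P_4 — 2 points.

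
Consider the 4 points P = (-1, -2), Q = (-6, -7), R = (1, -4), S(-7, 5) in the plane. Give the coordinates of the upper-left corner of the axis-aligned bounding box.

(-7, 5)

x-range [-7, 1], y-range [-7, 5].
The upper-left corner is (-7, 5).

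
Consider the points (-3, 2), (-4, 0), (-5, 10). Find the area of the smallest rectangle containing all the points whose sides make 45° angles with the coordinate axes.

49.5

In coordinates u = x + y, v = x − y the rectangle is axis-aligned; the map (x,y)→(u,v) scales areas by 2.
u-values: -1, -4, 5; range = 5 − (-4) = 9.
v-values: -5, -4, -15; range = -4 − (-15) = 11.
Area = (9 × 11) / 2 = 49.5.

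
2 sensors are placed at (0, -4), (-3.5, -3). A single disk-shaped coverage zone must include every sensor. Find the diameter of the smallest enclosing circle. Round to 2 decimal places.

The smallest circle enclosing two points has them as diameter endpoints.
Centre = midpoint = (-1.75, -3.5); r² = |(0, -4)−(-3.5, -3)|²/4 = 13.25/4 = 3.3125.
Diameter = 2r = 2√(3.3125) ≈ 3.64.

3.64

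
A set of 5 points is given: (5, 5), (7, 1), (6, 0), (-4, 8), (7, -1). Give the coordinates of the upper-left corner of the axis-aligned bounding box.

x-range [-4, 7], y-range [-1, 8].
The upper-left corner is (-4, 8).

(-4, 8)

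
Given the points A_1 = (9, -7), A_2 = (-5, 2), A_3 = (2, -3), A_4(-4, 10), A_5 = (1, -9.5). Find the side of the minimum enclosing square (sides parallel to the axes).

19.5

The bounding box has width 14 and height 19.5.
An axis-aligned square enclosing the set must have side ≥ max(width, height).
So the minimum side is max(14, 19.5) = 19.5.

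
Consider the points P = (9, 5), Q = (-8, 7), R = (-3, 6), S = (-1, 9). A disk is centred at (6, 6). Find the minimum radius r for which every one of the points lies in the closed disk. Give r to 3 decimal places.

The required radius is the distance from (6, 6) to the farthest point.
Squared distances: 10, 197, 81, 58.
Maximum is 197, attained at Q.
r = √197 ≈ 14.036.

14.036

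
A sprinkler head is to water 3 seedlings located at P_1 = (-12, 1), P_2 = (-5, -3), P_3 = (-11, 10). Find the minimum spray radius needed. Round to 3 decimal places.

7.159

Side lengths²: P_1P_2² = 65, P_1P_3² = 82, P_2P_3² = 205.
Since P_2P_3² = 205 ≥ 82 + 65 = 147, the angle opposite P_2P_3 is not acute, so the smallest enclosing circle has P_2P_3 as diameter.
Centre = midpoint of P_2P_3 = (-8, 3.5), r² = 205/4 = 51.25.
r = √(51.25) ≈ 7.159.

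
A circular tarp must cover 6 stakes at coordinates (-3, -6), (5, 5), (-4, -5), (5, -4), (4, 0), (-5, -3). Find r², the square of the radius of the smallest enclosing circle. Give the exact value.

46.25

The farthest pair is (-3, -6)–(5, 5) with squared distance 185. The circle on this segment as diameter has centre (1, -0.5) and r² = 185/4 = 46.25.
Check (-4, -5): distance² to centre = 45.25 ≤ 46.25, so it lies inside.
All remaining points lie in this disk, and no smaller disk contains both endpoints, so this is the minimum enclosing circle.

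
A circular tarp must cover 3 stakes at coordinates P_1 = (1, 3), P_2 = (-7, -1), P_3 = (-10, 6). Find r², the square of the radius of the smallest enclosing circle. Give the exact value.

9425/289

Side lengths²: P_1P_2² = 80, P_1P_3² = 130, P_2P_3² = 58.
Since P_1P_3² = 130 < 80 + 58 = 138, the triangle is acute, so the smallest enclosing circle is the circumcircle.
Circumcentre = (-78/17, 71/17), r² = 9425/289.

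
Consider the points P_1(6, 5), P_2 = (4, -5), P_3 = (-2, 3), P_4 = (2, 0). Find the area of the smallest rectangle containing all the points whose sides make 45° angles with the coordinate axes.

84

In coordinates u = x + y, v = x − y the rectangle is axis-aligned; the map (x,y)→(u,v) scales areas by 2.
u-values: 11, -1, 1, 2; range = 11 − (-1) = 12.
v-values: 1, 9, -5, 2; range = 9 − (-5) = 14.
Area = (12 × 14) / 2 = 84.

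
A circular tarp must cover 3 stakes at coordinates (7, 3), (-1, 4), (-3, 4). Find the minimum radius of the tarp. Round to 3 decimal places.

Call the three points A, B, C in the order given.
Side lengths²: AB² = 65, AC² = 101, BC² = 4.
Since AC² = 101 ≥ 65 + 4 = 69, the angle opposite AC is not acute, so the smallest enclosing circle has AC as diameter.
Centre = midpoint of AC = (2, 3.5), r² = 101/4 = 25.25.
r = √(25.25) ≈ 5.025.

5.025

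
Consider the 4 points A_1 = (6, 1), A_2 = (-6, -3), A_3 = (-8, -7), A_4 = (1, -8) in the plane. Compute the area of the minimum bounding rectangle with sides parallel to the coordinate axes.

126

x ranges over [-8, 6], width 14.
y ranges over [-8, 1], height 9.
Area = 14 × 9 = 126.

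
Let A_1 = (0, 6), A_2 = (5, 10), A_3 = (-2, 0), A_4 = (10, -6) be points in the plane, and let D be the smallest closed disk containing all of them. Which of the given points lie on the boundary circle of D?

A_2, A_3, A_4

The minimum enclosing circle of a finite set is fixed by two of the points (as a diameter) or three (as a circumcircle).
The minimum enclosing circle is determined by three boundary points: A_2, A_3, A_4.
Their circumcentre is (341/54, 44/27) with r² = 209345/2916.
The farthest remaining point A_1 is at distance² 171977/2916 ≤ 209345/2916.
The points at distance exactly r from the centre are A_2, A_3, A_4 — 3 points.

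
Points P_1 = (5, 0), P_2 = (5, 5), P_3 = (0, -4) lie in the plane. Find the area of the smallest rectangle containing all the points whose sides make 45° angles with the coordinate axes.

In coordinates u = x + y, v = x − y the rectangle is axis-aligned; the map (x,y)→(u,v) scales areas by 2.
u-values: 5, 10, -4; range = 10 − (-4) = 14.
v-values: 5, 0, 4; range = 5 − 0 = 5.
Area = (14 × 5) / 2 = 35.

35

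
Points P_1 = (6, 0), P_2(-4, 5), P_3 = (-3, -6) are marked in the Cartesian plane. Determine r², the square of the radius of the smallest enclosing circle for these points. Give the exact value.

3965/98

Side lengths²: P_1P_2² = 125, P_1P_3² = 117, P_2P_3² = 122.
Since P_1P_2² = 125 < 122 + 117 = 239, the triangle is acute, so the smallest enclosing circle is the circumcircle.
Circumcentre = (-5/14, -3/14), r² = 3965/98.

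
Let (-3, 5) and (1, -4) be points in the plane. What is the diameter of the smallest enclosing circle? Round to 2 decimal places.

The smallest circle enclosing two points has them as diameter endpoints.
Centre = midpoint = (-1, 0.5); r² = |(-3, 5)−(1, -4)|²/4 = 97/4 = 24.25.
Diameter = 2r = 2√(24.25) ≈ 9.85.

9.85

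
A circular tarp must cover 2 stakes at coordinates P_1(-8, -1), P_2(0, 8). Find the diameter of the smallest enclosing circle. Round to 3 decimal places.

The smallest circle enclosing two points has them as diameter endpoints.
Centre = midpoint = (-4, 3.5); r² = |P_1P_2|²/4 = 145/4 = 36.25.
Diameter = 2r = 2√(36.25) ≈ 12.042.

12.042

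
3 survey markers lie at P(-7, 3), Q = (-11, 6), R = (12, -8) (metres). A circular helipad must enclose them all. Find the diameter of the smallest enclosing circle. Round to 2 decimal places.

26.93

Side lengths²: PQ² = 25, PR² = 482, QR² = 725.
Since QR² = 725 ≥ 482 + 25 = 507, the angle opposite QR is not acute, so the smallest enclosing circle has QR as diameter.
Centre = midpoint of QR = (0.5, -1), r² = 725/4 = 181.25.
Diameter = 2r = 2√(181.25) ≈ 26.93.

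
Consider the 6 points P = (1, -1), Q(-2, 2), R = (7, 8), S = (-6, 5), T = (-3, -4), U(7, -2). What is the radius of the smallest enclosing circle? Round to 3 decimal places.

7.846

The minimum enclosing circle of a finite set is fixed by two of the points (as a diameter) or three (as a circumcircle).
The minimum enclosing circle is determined by three boundary points: R, S, T.
Their circumcentre is (10/7, 52/21) with r² = 27145/441.
The farthest remaining point U is at distance² 22525/441 ≤ 27145/441.
r = √(27145/441) ≈ 7.846.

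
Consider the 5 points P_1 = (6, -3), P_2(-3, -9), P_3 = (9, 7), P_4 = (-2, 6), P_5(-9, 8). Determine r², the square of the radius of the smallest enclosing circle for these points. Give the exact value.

4225/36

By Welzl's lemma the MEC is supported by two points (diametrically opposite) or three points (on a circumcircle).
The minimum enclosing circle is determined by three boundary points: P_2, P_3, P_5.
Their circumcentre is (-1/3, 1.5) with r² = 4225/36.
The farthest remaining point P_1 is at distance² 2173/36 ≤ 4225/36.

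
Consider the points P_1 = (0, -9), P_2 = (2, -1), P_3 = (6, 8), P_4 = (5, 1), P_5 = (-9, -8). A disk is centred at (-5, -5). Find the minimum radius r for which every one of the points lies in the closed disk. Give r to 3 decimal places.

The required radius is the distance from (-5, -5) to the farthest point.
Squared distances: 41, 65, 290, 136, 25.
Maximum is 290, attained at P_3.
r = √290 ≈ 17.029.

17.029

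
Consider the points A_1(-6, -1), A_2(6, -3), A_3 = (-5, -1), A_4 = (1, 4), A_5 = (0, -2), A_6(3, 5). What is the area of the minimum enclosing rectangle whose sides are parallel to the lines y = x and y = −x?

In coordinates u = x + y, v = x − y the rectangle is axis-aligned; the map (x,y)→(u,v) scales areas by 2.
u-values: -7, 3, -6, 5, -2, 8; range = 8 − (-7) = 15.
v-values: -5, 9, -4, -3, 2, -2; range = 9 − (-5) = 14.
Area = (15 × 14) / 2 = 105.

105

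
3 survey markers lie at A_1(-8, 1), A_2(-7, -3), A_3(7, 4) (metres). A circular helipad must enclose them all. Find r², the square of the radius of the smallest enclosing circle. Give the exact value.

1105/18

Side lengths²: A_1A_2² = 17, A_1A_3² = 234, A_2A_3² = 245.
Since A_2A_3² = 245 < 234 + 17 = 251, the triangle is acute, so the smallest enclosing circle is the circumcircle.
Circumcentre = (-1/6, 5/6), r² = 1105/18.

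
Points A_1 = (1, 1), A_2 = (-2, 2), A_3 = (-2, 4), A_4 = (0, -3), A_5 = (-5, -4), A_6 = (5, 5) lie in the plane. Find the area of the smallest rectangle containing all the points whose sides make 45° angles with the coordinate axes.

85.5

In coordinates u = x + y, v = x − y the rectangle is axis-aligned; the map (x,y)→(u,v) scales areas by 2.
u-values: 2, 0, 2, -3, -9, 10; range = 10 − (-9) = 19.
v-values: 0, -4, -6, 3, -1, 0; range = 3 − (-6) = 9.
Area = (19 × 9) / 2 = 85.5.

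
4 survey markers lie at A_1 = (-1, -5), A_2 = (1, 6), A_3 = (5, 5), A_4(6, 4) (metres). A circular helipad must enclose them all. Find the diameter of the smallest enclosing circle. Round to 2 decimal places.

By Welzl's lemma the MEC is supported by two points (diametrically opposite) or three points (on a circumcircle).
The minimum enclosing circle is determined by three boundary points: A_1, A_2, A_3.
Their circumcentre is (77/46, 9/46) with r² = 36125/1058.
The farthest remaining point A_4 is at distance² 35113/1058 ≤ 36125/1058.
Diameter = 2r = 2√(36125/1058) ≈ 11.69.

11.69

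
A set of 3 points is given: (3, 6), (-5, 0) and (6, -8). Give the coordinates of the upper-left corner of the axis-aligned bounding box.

x-range [-5, 6], y-range [-8, 6].
The upper-left corner is (-5, 6).

(-5, 6)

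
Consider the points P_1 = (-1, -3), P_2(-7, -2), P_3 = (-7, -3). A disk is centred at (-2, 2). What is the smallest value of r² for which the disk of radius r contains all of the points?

50

The required radius is the distance from (-2, 2) to the farthest point.
Squared distances: 26, 41, 50.
Maximum is 50, attained at P_3.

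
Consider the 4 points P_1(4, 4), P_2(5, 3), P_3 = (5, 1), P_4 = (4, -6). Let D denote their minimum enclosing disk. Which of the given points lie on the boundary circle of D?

P_1, P_4

The minimum enclosing circle of a finite set is fixed by two of the points (as a diameter) or three (as a circumcircle).
The farthest pair is P_1–P_4 with squared distance 100. The circle on this segment as diameter has centre (4, -1) and r² = 100/4 = 25.
Check P_2: distance² to centre = 17 ≤ 25, so it lies inside.
All remaining points lie in this disk, and no smaller disk contains both endpoints, so this is the minimum enclosing circle.
The points at distance exactly r from the centre are P_1, P_4 — 2 points.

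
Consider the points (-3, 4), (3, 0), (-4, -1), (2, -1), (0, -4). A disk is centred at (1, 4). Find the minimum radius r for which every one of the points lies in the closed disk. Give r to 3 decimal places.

The required radius is the distance from (1, 4) to the farthest point.
Squared distances: 16, 20, 50, 26, 65.
Maximum is 65, attained at (0, -4).
r = √65 ≈ 8.062.

8.062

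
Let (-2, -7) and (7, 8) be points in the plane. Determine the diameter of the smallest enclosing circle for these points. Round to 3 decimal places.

The smallest circle enclosing two points has them as diameter endpoints.
Centre = midpoint = (2.5, 0.5); r² = |(-2, -7)−(7, 8)|²/4 = 306/4 = 76.5.
Diameter = 2r = 2√(76.5) ≈ 17.493.

17.493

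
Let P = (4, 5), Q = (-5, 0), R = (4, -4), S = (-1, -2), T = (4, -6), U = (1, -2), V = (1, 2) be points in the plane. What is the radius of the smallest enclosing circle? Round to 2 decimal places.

The minimum enclosing circle is determined by three boundary points: P, Q, T.
Their circumcentre is (7/6, -0.5) with r² = 689/18.
The farthest remaining point R is at distance² 365/18 ≤ 689/18.
r = √(689/18) ≈ 6.19.

6.19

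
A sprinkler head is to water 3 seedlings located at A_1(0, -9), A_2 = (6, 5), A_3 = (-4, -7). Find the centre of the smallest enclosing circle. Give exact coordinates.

Side lengths²: A_1A_2² = 232, A_1A_3² = 20, A_2A_3² = 244.
Since A_2A_3² = 244 < 232 + 20 = 252, the triangle is acute, so the smallest enclosing circle is the circumcircle.
Circumcentre = (23/17, -22/17), r² = 17690/289.
Centre = (23/17, -22/17).

(23/17, -22/17)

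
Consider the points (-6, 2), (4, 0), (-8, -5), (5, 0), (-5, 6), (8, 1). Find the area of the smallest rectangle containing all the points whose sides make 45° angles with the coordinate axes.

In coordinates u = x + y, v = x − y the rectangle is axis-aligned; the map (x,y)→(u,v) scales areas by 2.
u-values: -4, 4, -13, 5, 1, 9; range = 9 − (-13) = 22.
v-values: -8, 4, -3, 5, -11, 7; range = 7 − (-11) = 18.
Area = (22 × 18) / 2 = 198.

198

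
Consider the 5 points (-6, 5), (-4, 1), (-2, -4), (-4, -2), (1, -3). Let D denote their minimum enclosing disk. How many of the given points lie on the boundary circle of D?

The minimum enclosing circle of a finite set is fixed by two of the points (as a diameter) or three (as a circumcircle).
The farthest pair is (-6, 5)–(1, -3) with squared distance 113. The circle on this segment as diameter has centre (-2.5, 1) and r² = 113/4 = 28.25.
Check (-4, 1): distance² to centre = 2.25 ≤ 28.25, so it lies inside.
All remaining points lie in this disk, and no smaller disk contains both endpoints, so this is the minimum enclosing circle.
The points at distance exactly r from the centre are (-6, 5), (1, -3) — 2 points.

2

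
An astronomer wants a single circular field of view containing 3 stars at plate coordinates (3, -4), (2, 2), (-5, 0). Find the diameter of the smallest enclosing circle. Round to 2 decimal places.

9.00

Call the three points A, B, C in the order given.
Side lengths²: AB² = 37, AC² = 80, BC² = 53.
Since AC² = 80 < 53 + 37 = 90, the triangle is acute, so the smallest enclosing circle is the circumcircle.
Circumcentre = (-17/22, -17/11), r² = 9805/484.
Diameter = 2r = 2√(9805/484) ≈ 9.00.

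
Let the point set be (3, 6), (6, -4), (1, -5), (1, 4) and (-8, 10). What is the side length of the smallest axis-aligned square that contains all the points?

15

The bounding box has width 14 and height 15.
An axis-aligned square enclosing the set must have side ≥ max(width, height).
So the minimum side is max(14, 15) = 15.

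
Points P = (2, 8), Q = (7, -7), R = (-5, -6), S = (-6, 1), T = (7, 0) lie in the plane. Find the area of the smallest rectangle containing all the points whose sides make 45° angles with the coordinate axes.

220.5

In coordinates u = x + y, v = x − y the rectangle is axis-aligned; the map (x,y)→(u,v) scales areas by 2.
u-values: 10, 0, -11, -5, 7; range = 10 − (-11) = 21.
v-values: -6, 14, 1, -7, 7; range = 14 − (-7) = 21.
Area = (21 × 21) / 2 = 220.5.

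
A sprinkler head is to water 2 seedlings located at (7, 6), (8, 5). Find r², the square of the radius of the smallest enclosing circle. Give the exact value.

0.5

The smallest circle enclosing two points has them as diameter endpoints.
Centre = midpoint = (7.5, 5.5); r² = |(7, 6)−(8, 5)|²/4 = 2/4 = 0.5.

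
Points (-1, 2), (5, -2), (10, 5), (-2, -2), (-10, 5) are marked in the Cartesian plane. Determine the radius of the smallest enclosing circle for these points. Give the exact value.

The farthest pair is (10, 5)–(-10, 5) with squared distance 400. The circle on this segment as diameter has centre (0, 5) and r² = 400/4 = 100.
Check (-1, 2): distance² to centre = 10 ≤ 100, so it lies inside.
All remaining points lie in this disk, and no smaller disk contains both endpoints, so this is the minimum enclosing circle.
r = √100 = 10.

10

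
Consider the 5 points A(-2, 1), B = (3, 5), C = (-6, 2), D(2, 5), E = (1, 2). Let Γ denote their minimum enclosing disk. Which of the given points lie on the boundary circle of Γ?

B, C

The minimum enclosing circle of a finite set is fixed by two of the points (as a diameter) or three (as a circumcircle).
The farthest pair is B–C with squared distance 90. The circle on this segment as diameter has centre (-1.5, 3.5) and r² = 90/4 = 22.5.
Check A: distance² to centre = 6.5 ≤ 22.5, so it lies inside.
All remaining points lie in this disk, and no smaller disk contains both endpoints, so this is the minimum enclosing circle.
The points at distance exactly r from the centre are B, C — 2 points.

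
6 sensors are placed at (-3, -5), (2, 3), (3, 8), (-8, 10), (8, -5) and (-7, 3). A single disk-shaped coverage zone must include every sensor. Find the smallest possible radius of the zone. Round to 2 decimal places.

10.97

The minimum enclosing circle of a finite set is fixed by two of the points (as a diameter) or three (as a circumcircle).
The farthest pair is (-8, 10)–(8, -5) with squared distance 481. The circle on this segment as diameter has centre (0, 2.5) and r² = 481/4 = 120.25.
Check (-3, -5): distance² to centre = 65.25 ≤ 120.25, so it lies inside.
All remaining points lie in this disk, and no smaller disk contains both endpoints, so this is the minimum enclosing circle.
r = √(120.25) ≈ 10.97.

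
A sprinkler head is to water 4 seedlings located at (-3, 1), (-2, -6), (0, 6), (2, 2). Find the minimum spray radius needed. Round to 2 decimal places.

By Welzl's lemma the MEC is supported by two points (diametrically opposite) or three points (on a circumcircle).
The farthest pair is (-2, -6)–(0, 6) with squared distance 148. The circle on this segment as diameter has centre (-1, 0) and r² = 148/4 = 37.
Check (-3, 1): distance² to centre = 5 ≤ 37, so it lies inside.
All remaining points lie in this disk, and no smaller disk contains both endpoints, so this is the minimum enclosing circle.
r = √37 ≈ 6.08.

6.08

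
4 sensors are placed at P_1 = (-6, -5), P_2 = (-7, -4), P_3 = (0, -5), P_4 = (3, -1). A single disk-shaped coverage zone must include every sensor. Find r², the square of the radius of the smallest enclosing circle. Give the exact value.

A smallest enclosing disk is always determined by at most three of the input points on its boundary.
The farthest pair is P_2–P_4 with squared distance 109. The circle on this segment as diameter has centre (-2, -2.5) and r² = 109/4 = 27.25.
Check P_1: distance² to centre = 22.25 ≤ 27.25, so it lies inside.
All remaining points lie in this disk, and no smaller disk contains both endpoints, so this is the minimum enclosing circle.

27.25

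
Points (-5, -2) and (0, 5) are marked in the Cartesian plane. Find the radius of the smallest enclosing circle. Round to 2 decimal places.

4.30

The smallest circle enclosing two points has them as diameter endpoints.
Centre = midpoint = (-2.5, 1.5); r² = |(-5, -2)−(0, 5)|²/4 = 74/4 = 18.5.
r = √(18.5) ≈ 4.30.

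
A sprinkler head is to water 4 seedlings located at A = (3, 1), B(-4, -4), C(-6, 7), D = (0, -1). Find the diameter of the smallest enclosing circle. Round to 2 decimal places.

11.96

The minimum enclosing circle is determined by three boundary points: A, B, C.
Their circumcentre is (-169/58, 109/58) with r² = 60125/1682.
The farthest remaining point D is at distance² 28225/1682 ≤ 60125/1682.
Diameter = 2r = 2√(60125/1682) ≈ 11.96.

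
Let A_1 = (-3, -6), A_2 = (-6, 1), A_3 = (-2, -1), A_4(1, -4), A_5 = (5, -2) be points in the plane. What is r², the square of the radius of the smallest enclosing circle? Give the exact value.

A smallest enclosing disk is always determined by at most three of the input points on its boundary.
The minimum enclosing circle is determined by three boundary points: A_1, A_2, A_5.
Their circumcentre is (-10/17, -14/17) with r² = 9425/289.
The farthest remaining point A_4 is at distance² 3645/289 ≤ 9425/289.

9425/289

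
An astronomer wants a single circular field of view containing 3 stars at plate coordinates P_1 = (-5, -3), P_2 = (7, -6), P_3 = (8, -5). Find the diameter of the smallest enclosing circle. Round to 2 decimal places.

13.15

Side lengths²: P_1P_2² = 153, P_1P_3² = 173, P_2P_3² = 2.
Since P_1P_3² = 173 ≥ 153 + 2 = 155, the angle opposite P_1P_3 is not acute, so the smallest enclosing circle has P_1P_3 as diameter.
Centre = midpoint of P_1P_3 = (1.5, -4), r² = 173/4 = 43.25.
Diameter = 2r = 2√(43.25) ≈ 13.15.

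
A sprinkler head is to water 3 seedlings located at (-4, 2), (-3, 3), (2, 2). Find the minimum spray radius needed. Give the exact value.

3

Call the three points A, B, C in the order given.
Side lengths²: AB² = 2, AC² = 36, BC² = 26.
Since AC² = 36 ≥ 26 + 2 = 28, the angle opposite AC is not acute, so the smallest enclosing circle has AC as diameter.
Centre = midpoint of AC = (-1, 2), r² = 36/4 = 9.
r = √9 = 3.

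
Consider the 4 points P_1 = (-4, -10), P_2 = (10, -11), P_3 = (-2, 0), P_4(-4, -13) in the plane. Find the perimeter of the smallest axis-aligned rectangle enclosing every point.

Width = max x − min x = 10 − (-4) = 14.
Height = max y − min y = 0 − (-13) = 13.
Perimeter = 2(14 + 13) = 54.

54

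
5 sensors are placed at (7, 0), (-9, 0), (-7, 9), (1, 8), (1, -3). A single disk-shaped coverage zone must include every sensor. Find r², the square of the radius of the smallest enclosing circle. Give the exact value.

The minimum enclosing circle of a finite set is fixed by two of the points (as a diameter) or three (as a circumcircle).
The minimum enclosing circle is determined by three boundary points: (7, 0), (-9, 0), (-7, 9).
Their circumcentre is (-1, 53/18) with r² = 23545/324.
The farthest remaining point (1, -3) is at distance² 12745/324 ≤ 23545/324.

23545/324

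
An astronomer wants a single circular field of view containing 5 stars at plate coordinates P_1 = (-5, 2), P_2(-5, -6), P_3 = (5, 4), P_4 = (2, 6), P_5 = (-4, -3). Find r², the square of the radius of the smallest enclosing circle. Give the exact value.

A smallest enclosing disk is always determined by at most three of the input points on its boundary.
The minimum enclosing circle is determined by three boundary points: P_2, P_3, P_4.
Their circumcentre is (-0.3, -0.7) with r² = 50.18.
The farthest remaining point P_1 is at distance² 29.38 ≤ 50.18.

50.18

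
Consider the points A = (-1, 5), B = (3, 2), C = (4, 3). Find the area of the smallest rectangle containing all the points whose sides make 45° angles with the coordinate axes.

10.5

In coordinates u = x + y, v = x − y the rectangle is axis-aligned; the map (x,y)→(u,v) scales areas by 2.
u-values: 4, 5, 7; range = 7 − 4 = 3.
v-values: -6, 1, 1; range = 1 − (-6) = 7.
Area = (3 × 7) / 2 = 10.5.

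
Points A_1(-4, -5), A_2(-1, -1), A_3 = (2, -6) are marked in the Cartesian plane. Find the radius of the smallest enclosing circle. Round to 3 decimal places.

3.284

Side lengths²: A_1A_2² = 25, A_1A_3² = 37, A_2A_3² = 34.
Since A_1A_3² = 37 < 34 + 25 = 59, the triangle is acute, so the smallest enclosing circle is the circumcircle.
Circumcentre = (-43/54, -77/18), r² = 15725/1458.
r = √(15725/1458) ≈ 3.284.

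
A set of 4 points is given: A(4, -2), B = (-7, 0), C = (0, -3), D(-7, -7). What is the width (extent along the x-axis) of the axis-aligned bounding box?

11

max x = 4, min x = -7, so width = 11.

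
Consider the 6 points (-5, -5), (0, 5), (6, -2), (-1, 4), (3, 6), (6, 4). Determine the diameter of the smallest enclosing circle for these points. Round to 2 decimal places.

14.21

By Welzl's lemma the MEC is supported by two points (diametrically opposite) or three points (on a circumcircle).
The farthest pair is (-5, -5)–(6, 4) with squared distance 202. The circle on this segment as diameter has centre (0.5, -0.5) and r² = 202/4 = 50.5.
Check (0, 5): distance² to centre = 30.5 ≤ 50.5, so it lies inside.
All remaining points lie in this disk, and no smaller disk contains both endpoints, so this is the minimum enclosing circle.
Diameter = 2r = 2√(50.5) ≈ 14.21.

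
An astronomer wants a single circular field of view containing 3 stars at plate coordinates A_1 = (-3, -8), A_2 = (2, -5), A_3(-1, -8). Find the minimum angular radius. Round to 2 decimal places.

Side lengths²: A_1A_2² = 34, A_1A_3² = 4, A_2A_3² = 18.
Since A_1A_2² = 34 ≥ 18 + 4 = 22, the angle opposite A_1A_2 is not acute, so the smallest enclosing circle has A_1A_2 as diameter.
Centre = midpoint of A_1A_2 = (-0.5, -6.5), r² = 34/4 = 8.5.
r = √(8.5) ≈ 2.92.

2.92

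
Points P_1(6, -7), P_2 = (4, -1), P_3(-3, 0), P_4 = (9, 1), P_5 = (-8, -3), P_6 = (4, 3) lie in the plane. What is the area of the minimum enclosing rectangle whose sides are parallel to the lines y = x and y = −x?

189

In coordinates u = x + y, v = x − y the rectangle is axis-aligned; the map (x,y)→(u,v) scales areas by 2.
u-values: -1, 3, -3, 10, -11, 7; range = 10 − (-11) = 21.
v-values: 13, 5, -3, 8, -5, 1; range = 13 − (-5) = 18.
Area = (21 × 18) / 2 = 189.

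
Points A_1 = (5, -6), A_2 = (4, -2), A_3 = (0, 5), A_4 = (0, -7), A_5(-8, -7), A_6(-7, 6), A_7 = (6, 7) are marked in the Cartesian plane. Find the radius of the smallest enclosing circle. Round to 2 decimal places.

The farthest pair is A_5–A_7 with squared distance 392. The circle on this segment as diameter has centre (-1, 0) and r² = 392/4 = 98.
Check A_1: distance² to centre = 72 ≤ 98, so it lies inside.
All remaining points lie in this disk, and no smaller disk contains both endpoints, so this is the minimum enclosing circle.
r = √98 ≈ 9.90.

9.90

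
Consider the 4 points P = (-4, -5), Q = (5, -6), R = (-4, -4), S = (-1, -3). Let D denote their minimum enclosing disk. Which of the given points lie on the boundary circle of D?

The minimum enclosing circle of a finite set is fixed by two of the points (as a diameter) or three (as a circumcircle).
The farthest pair is Q–R with squared distance 85. The circle on this segment as diameter has centre (0.5, -5) and r² = 85/4 = 21.25.
Check P: distance² to centre = 20.25 ≤ 21.25, so it lies inside.
All remaining points lie in this disk, and no smaller disk contains both endpoints, so this is the minimum enclosing circle.
The points at distance exactly r from the centre are Q, R — 2 points.

Q, R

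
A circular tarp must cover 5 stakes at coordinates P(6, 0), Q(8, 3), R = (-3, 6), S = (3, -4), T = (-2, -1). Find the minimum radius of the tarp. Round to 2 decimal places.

The minimum enclosing circle of a finite set is fixed by two of the points (as a diameter) or three (as a circumcircle).
The minimum enclosing circle is determined by three boundary points: Q, R, S.
Their circumcentre is (85/46, 97/46) with r² = 40885/1058.
The farthest remaining point T is at distance² 25889/1058 ≤ 40885/1058.
r = √(40885/1058) ≈ 6.22.

6.22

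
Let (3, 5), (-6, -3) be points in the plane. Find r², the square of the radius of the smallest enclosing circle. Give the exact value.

36.25

The smallest circle enclosing two points has them as diameter endpoints.
Centre = midpoint = (-1.5, 1); r² = |(3, 5)−(-6, -3)|²/4 = 145/4 = 36.25.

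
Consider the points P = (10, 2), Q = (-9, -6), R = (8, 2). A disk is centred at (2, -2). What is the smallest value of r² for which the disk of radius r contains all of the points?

The required radius is the distance from (2, -2) to the farthest point.
Squared distances: 80, 137, 52.
Maximum is 137, attained at Q.

137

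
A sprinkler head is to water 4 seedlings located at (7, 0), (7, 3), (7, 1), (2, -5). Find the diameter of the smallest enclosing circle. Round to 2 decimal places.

9.43

The farthest pair is (7, 3)–(2, -5) with squared distance 89. The circle on this segment as diameter has centre (4.5, -1) and r² = 89/4 = 22.25.
Check (7, 0): distance² to centre = 7.25 ≤ 22.25, so it lies inside.
All remaining points lie in this disk, and no smaller disk contains both endpoints, so this is the minimum enclosing circle.
Diameter = 2r = 2√(22.25) ≈ 9.43.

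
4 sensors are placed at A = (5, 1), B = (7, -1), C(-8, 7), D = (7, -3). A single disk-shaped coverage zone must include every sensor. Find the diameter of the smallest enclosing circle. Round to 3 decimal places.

The minimum enclosing circle of a finite set is fixed by two of the points (as a diameter) or three (as a circumcircle).
The farthest pair is C–D with squared distance 325. The circle on this segment as diameter has centre (-0.5, 2) and r² = 325/4 = 81.25.
Check A: distance² to centre = 31.25 ≤ 81.25, so it lies inside.
All remaining points lie in this disk, and no smaller disk contains both endpoints, so this is the minimum enclosing circle.
Diameter = 2r = 2√(81.25) ≈ 18.028.

18.028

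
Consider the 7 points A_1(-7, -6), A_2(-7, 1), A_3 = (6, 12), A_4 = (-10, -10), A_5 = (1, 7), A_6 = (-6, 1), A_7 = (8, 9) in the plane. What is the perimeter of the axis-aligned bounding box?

80

Width = max x − min x = 8 − (-10) = 18.
Height = max y − min y = 12 − (-10) = 22.
Perimeter = 2(18 + 22) = 80.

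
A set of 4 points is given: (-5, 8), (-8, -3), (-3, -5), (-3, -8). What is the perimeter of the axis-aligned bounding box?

42

Width = max x − min x = -3 − (-8) = 5.
Height = max y − min y = 8 − (-8) = 16.
Perimeter = 2(5 + 16) = 42.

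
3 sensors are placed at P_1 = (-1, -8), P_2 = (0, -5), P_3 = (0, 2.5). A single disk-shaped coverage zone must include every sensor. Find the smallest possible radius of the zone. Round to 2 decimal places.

Side lengths²: P_1P_2² = 10, P_1P_3² = 111.25, P_2P_3² = 56.25.
Since P_1P_3² = 111.25 ≥ 56.25 + 10 = 66.25, the angle opposite P_1P_3 is not acute, so the smallest enclosing circle has P_1P_3 as diameter.
Centre = midpoint of P_1P_3 = (-0.5, -2.75), r² = 111.25/4 = 27.8125.
r = √(27.8125) ≈ 5.27.

5.27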